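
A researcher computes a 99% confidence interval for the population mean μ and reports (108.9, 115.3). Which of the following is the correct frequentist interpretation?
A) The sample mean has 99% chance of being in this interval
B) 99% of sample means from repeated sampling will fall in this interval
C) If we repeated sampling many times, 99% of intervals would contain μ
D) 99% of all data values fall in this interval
C

A) Wrong — x̄ is observed and sits in the interval by construction.
B) Wrong — coverage applies to intervals containing μ, not to future x̄ values.
C) Correct — this is the frequentist long-run coverage interpretation.
D) Wrong — a CI is about the parameter μ, not individual data values.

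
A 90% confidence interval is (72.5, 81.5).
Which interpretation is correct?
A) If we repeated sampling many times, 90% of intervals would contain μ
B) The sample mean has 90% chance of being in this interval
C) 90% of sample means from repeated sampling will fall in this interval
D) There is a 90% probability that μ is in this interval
A

A) Correct — this is the frequentist long-run coverage interpretation.
B) Wrong — x̄ is observed and sits in the interval by construction.
C) Wrong — coverage applies to intervals containing μ, not to future x̄ values.
D) Wrong — μ is fixed; the randomness lives in the interval, not in μ.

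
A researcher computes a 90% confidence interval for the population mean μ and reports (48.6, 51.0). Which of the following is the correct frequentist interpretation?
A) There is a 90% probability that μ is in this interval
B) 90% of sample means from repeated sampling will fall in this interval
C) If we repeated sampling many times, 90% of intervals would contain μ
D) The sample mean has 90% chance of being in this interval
C

A) Wrong — μ is fixed; the randomness lives in the interval, not in μ.
B) Wrong — coverage applies to intervals containing μ, not to future x̄ values.
C) Correct — this is the frequentist long-run coverage interpretation.
D) Wrong — x̄ is observed and sits in the interval by construction.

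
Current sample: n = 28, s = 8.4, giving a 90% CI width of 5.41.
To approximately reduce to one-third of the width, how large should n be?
n ≈ 252

CI width ∝ 1/√n
To reduce width by factor 3, need √n to grow by 3 → need 3² = 9 times as many samples.

Current: n = 28, width = 5.41
New: n = 252, width ≈ 1.75

Width reduced by factor of 5.41/1.75 = 3.09.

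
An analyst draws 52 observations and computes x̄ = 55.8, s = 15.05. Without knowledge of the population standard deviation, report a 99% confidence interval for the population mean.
(50.22, 61.38)

t-interval (σ unknown):
df = n - 1 = 51
t* = 2.676 for 99% confidence

Margin of error = t* · s/√n = 2.676 · 15.05/√52 = 5.58

CI: (50.22, 61.38)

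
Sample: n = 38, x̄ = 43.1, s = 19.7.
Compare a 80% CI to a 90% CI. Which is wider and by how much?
90% CI is wider by 2.44

df = 37
80% CI: t* = 1.305, (38.93, 47.27), width = 2 · t* · s/√n = 8.34
90% CI: t* = 1.687, (37.71, 48.49), width = 2 · t* · s/√n = 10.78

The 90% CI is wider by 10.78 - 8.34 = 2.44.
Higher confidence requires a wider interval.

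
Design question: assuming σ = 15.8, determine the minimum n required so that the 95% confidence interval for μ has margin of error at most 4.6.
n ≥ 46

For margin E ≤ 4.6:
n ≥ (z* · σ / E)²
n ≥ (1.960 · 15.8 / 4.6)²
n ≥ 45.32

Minimum n = 46 (rounding up)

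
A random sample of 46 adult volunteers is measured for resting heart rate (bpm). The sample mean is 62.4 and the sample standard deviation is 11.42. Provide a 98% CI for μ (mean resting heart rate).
(58.34, 66.46)

t-interval (σ unknown):
df = n - 1 = 45
t* = 2.412 for 98% confidence

Margin of error = t* · s/√n = 2.412 · 11.42/√46 = 4.06

CI: (58.34, 66.46)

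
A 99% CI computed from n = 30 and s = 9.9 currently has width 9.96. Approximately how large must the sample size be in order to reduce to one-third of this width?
n ≈ 270

CI width ∝ 1/√n
To reduce width by factor 3, need √n to grow by 3 → need 3² = 9 times as many samples.

Current: n = 30, width = 9.96
New: n = 270, width ≈ 3.13

Width reduced by factor of 9.96/3.13 = 3.18.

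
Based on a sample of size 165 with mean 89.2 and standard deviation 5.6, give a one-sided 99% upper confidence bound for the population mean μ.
μ ≤ 90.22

Upper bound (one-sided):
t* = 2.349 (one-sided for 99%)
Upper bound = x̄ + t* · s/√n = 89.2 + 2.349 · 5.6/√165 = 90.22

We are 99% confident that μ ≤ 90.22.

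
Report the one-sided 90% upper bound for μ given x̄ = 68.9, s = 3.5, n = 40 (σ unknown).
μ ≤ 69.62

Upper bound (one-sided):
t* = 1.304 (one-sided for 90%)
Upper bound = x̄ + t* · s/√n = 68.9 + 1.304 · 3.5/√40 = 69.62

We are 90% confident that μ ≤ 69.62.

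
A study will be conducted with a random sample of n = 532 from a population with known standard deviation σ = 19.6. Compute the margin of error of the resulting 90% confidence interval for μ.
Margin of error = 1.40

Margin of error = z* · σ/√n
= 1.645 · 19.6/√532
= 1.645 · 19.6/23.0651
= 1.40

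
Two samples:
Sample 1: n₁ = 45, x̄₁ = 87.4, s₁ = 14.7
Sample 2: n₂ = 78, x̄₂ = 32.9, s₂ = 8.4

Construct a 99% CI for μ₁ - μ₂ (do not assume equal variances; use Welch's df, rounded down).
(48.15, 60.85)

Difference: x̄₁ - x̄₂ = 54.50
SE = √(s₁²/n₁ + s₂²/n₂) = √(14.7²/45 + 8.4²/78) = 2.3889
df = 60.90 → 60 (Welch–Satterthwaite, rounded down)
t* = 2.660

CI: 54.50 ± 2.660 · 2.3889 = 54.50 ± 6.35 = (48.15, 60.85)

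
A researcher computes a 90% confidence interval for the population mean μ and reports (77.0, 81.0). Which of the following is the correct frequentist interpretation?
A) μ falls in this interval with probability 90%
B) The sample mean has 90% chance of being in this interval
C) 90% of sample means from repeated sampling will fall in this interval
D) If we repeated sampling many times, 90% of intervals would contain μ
D

A) Wrong — μ is fixed; the randomness lives in the interval, not in μ.
B) Wrong — x̄ is observed and sits in the interval by construction.
C) Wrong — coverage applies to intervals containing μ, not to future x̄ values.
D) Correct — this is the frequentist long-run coverage interpretation.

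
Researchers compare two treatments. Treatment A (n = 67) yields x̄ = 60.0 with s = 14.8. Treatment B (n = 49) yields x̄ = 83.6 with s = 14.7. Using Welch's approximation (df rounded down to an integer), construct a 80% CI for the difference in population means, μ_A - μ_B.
(-27.17, -20.03)

Difference: x̄₁ - x̄₂ = -23.60
SE = √(s₁²/n₁ + s₂²/n₂) = √(14.8²/67 + 14.7²/49) = 2.7711
df = 103.99 → 103 (Welch–Satterthwaite, rounded down)
t* = 1.290

CI: -23.60 ± 1.290 · 2.7711 = -23.60 ± 3.57 = (-27.17, -20.03)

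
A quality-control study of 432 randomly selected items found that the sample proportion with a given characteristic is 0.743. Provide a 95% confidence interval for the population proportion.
(0.702, 0.784)

Proportion CI:
SE = √(p̂(1-p̂)/n) = √(0.743 · 0.257 / 432) = 0.02102

z* = 1.960
Margin = z* · SE = 1.960 · 0.02102 = 0.0412

CI: 0.743 ± 0.0412 = (0.702, 0.784)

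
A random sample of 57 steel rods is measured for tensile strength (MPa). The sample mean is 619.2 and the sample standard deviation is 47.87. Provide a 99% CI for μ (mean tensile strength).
(602.29, 636.11)

t-interval (σ unknown):
df = n - 1 = 56
t* = 2.667 for 99% confidence

Margin of error = t* · s/√n = 2.667 · 47.87/√57 = 16.91

CI: (602.29, 636.11)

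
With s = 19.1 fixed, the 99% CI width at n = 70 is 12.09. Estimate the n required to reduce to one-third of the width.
n ≈ 630

CI width ∝ 1/√n
To reduce width by factor 3, need √n to grow by 3 → need 3² = 9 times as many samples.

Current: n = 70, width = 12.09
New: n = 630, width ≈ 3.93

Width reduced by factor of 12.09/3.93 = 3.08.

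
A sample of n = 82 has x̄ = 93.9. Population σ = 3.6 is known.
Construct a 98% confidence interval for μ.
(92.98, 94.82)

z-interval (σ known):
z* = 2.326 for 98% confidence

Margin of error = z* · σ/√n = 2.326 · 3.6/√82 = 0.92

CI: (93.9 - 0.92, 93.9 + 0.92) = (92.98, 94.82)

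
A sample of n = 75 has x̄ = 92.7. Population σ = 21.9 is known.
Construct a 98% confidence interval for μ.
(86.82, 98.58)

z-interval (σ known):
z* = 2.326 for 98% confidence

Margin of error = z* · σ/√n = 2.326 · 21.9/√75 = 5.88

CI: (92.7 - 5.88, 92.7 + 5.88) = (86.82, 98.58)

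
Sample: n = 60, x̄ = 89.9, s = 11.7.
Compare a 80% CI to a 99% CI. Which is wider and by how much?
99% CI is wider by 4.12

df = 59
80% CI: t* = 1.296, (87.94, 91.86), width = 2 · t* · s/√n = 3.92
99% CI: t* = 2.662, (85.88, 93.92), width = 2 · t* · s/√n = 8.04

The 99% CI is wider by 8.04 - 3.92 = 4.12.
Higher confidence requires a wider interval.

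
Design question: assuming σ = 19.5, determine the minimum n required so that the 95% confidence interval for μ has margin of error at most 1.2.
n ≥ 1015

For margin E ≤ 1.2:
n ≥ (z* · σ / E)²
n ≥ (1.960 · 19.5 / 1.2)²
n ≥ 1014.42

Minimum n = 1015 (rounding up)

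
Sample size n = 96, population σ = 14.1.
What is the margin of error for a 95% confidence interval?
Margin of error = 2.82

Margin of error = z* · σ/√n
= 1.960 · 14.1/√96
= 1.960 · 14.1/9.7980
= 2.82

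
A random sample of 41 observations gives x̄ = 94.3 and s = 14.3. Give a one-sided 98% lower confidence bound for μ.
μ ≥ 89.56

Lower bound (one-sided):
t* = 2.123 (one-sided for 98%)
Lower bound = x̄ - t* · s/√n = 94.3 - 2.123 · 14.3/√41 = 89.56

We are 98% confident that μ ≥ 89.56.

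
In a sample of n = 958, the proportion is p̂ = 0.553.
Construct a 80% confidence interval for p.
(0.532, 0.574)

Proportion CI:
SE = √(p̂(1-p̂)/n) = √(0.553 · 0.447 / 958) = 0.01606

z* = 1.282
Margin = z* · SE = 1.282 · 0.01606 = 0.0206

CI: 0.553 ± 0.0206 = (0.532, 0.574)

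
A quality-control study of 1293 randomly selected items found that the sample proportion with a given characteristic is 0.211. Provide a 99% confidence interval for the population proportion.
(0.182, 0.240)

Proportion CI:
SE = √(p̂(1-p̂)/n) = √(0.211 · 0.789 / 1293) = 0.01135

z* = 2.576
Margin = z* · SE = 2.576 · 0.01135 = 0.0292

CI: 0.211 ± 0.0292 = (0.182, 0.240)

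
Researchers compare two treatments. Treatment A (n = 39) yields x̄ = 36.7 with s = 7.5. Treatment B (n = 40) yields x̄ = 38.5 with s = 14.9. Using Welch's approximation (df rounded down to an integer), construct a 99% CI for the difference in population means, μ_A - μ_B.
(-8.85, 5.25)

Difference: x̄₁ - x̄₂ = -1.80
SE = √(s₁²/n₁ + s₂²/n₂) = √(7.5²/39 + 14.9²/40) = 2.6443
df = 57.89 → 57 (Welch–Satterthwaite, rounded down)
t* = 2.665

CI: -1.80 ± 2.665 · 2.6443 = -1.80 ± 7.05 = (-8.85, 5.25)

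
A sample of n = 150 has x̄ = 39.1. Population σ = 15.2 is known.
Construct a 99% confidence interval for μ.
(35.90, 42.30)

z-interval (σ known):
z* = 2.576 for 99% confidence

Margin of error = z* · σ/√n = 2.576 · 15.2/√150 = 3.20

CI: (39.1 - 3.20, 39.1 + 3.20) = (35.90, 42.30)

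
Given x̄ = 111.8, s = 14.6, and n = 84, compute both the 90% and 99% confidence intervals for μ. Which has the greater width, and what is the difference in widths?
99% CI is wider by 3.10

df = 83
90% CI: t* = 1.663, (109.15, 114.45), width = 2 · t* · s/√n = 5.30
99% CI: t* = 2.636, (107.60, 116.00), width = 2 · t* · s/√n = 8.40

The 99% CI is wider by 8.40 - 5.30 = 3.10.
Higher confidence requires a wider interval.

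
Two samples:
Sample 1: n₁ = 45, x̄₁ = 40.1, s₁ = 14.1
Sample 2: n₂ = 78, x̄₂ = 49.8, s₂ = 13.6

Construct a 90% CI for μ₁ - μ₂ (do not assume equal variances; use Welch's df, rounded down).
(-14.03, -5.37)

Difference: x̄₁ - x̄₂ = -9.70
SE = √(s₁²/n₁ + s₂²/n₂) = √(14.1²/45 + 13.6²/78) = 2.6056
df = 89.22 → 89 (Welch–Satterthwaite, rounded down)
t* = 1.662

CI: -9.70 ± 1.662 · 2.6056 = -9.70 ± 4.33 = (-14.03, -5.37)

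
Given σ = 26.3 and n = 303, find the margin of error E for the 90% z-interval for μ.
Margin of error = 2.49

Margin of error = z* · σ/√n
= 1.645 · 26.3/√303
= 1.645 · 26.3/17.4069
= 2.49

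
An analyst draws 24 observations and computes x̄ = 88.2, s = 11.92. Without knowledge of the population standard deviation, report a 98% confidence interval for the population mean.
(82.12, 94.28)

t-interval (σ unknown):
df = n - 1 = 23
t* = 2.500 for 98% confidence

Margin of error = t* · s/√n = 2.500 · 11.92/√24 = 6.08

CI: (82.12, 94.28)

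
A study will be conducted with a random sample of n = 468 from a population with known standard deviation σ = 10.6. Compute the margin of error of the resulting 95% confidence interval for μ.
Margin of error = 0.96

Margin of error = z* · σ/√n
= 1.960 · 10.6/√468
= 1.960 · 10.6/21.6333
= 0.96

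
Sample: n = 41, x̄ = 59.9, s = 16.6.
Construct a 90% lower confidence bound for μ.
μ ≥ 56.52

Lower bound (one-sided):
t* = 1.303 (one-sided for 90%)
Lower bound = x̄ - t* · s/√n = 59.9 - 1.303 · 16.6/√41 = 56.52

We are 90% confident that μ ≥ 56.52.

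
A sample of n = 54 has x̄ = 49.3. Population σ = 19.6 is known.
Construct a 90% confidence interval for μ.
(44.91, 53.69)

z-interval (σ known):
z* = 1.645 for 90% confidence

Margin of error = z* · σ/√n = 1.645 · 19.6/√54 = 4.39

CI: (49.3 - 4.39, 49.3 + 4.39) = (44.91, 53.69)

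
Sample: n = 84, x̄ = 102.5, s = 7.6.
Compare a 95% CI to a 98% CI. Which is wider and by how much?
98% CI is wider by 0.63

df = 83
95% CI: t* = 1.989, (100.85, 104.15), width = 2 · t* · s/√n = 3.30
98% CI: t* = 2.372, (100.53, 104.47), width = 2 · t* · s/√n = 3.93

The 98% CI is wider by 3.93 - 3.30 = 0.63.
Higher confidence requires a wider interval.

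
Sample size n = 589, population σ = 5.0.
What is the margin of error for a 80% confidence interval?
Margin of error = 0.26

Margin of error = z* · σ/√n
= 1.282 · 5.0/√589
= 1.282 · 5.0/24.2693
= 0.26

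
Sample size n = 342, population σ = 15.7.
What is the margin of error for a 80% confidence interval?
Margin of error = 1.09

Margin of error = z* · σ/√n
= 1.282 · 15.7/√342
= 1.282 · 15.7/18.4932
= 1.09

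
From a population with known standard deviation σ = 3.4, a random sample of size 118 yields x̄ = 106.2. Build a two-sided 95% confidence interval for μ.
(105.59, 106.81)

z-interval (σ known):
z* = 1.960 for 95% confidence

Margin of error = z* · σ/√n = 1.960 · 3.4/√118 = 0.61

CI: (106.2 - 0.61, 106.2 + 0.61) = (105.59, 106.81)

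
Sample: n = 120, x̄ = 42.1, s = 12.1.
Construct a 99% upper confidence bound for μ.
μ ≤ 44.70

Upper bound (one-sided):
t* = 2.358 (one-sided for 99%)
Upper bound = x̄ + t* · s/√n = 42.1 + 2.358 · 12.1/√120 = 44.70

We are 99% confident that μ ≤ 44.70.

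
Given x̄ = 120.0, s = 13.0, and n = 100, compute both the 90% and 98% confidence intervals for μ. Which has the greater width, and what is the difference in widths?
98% CI is wider by 1.83

df = 99
90% CI: t* = 1.660, (117.84, 122.16), width = 2 · t* · s/√n = 4.32
98% CI: t* = 2.365, (116.93, 123.07), width = 2 · t* · s/√n = 6.15

The 98% CI is wider by 6.15 - 4.32 = 1.83.
Higher confidence requires a wider interval.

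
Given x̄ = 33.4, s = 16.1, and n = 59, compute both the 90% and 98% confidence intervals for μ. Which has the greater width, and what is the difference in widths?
98% CI is wider by 3.02

df = 58
90% CI: t* = 1.672, (29.90, 36.90), width = 2 · t* · s/√n = 7.01
98% CI: t* = 2.392, (28.39, 38.41), width = 2 · t* · s/√n = 10.03

The 98% CI is wider by 10.03 - 7.01 = 3.02.
Higher confidence requires a wider interval.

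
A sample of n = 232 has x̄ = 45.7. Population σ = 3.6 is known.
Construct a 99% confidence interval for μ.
(45.09, 46.31)

z-interval (σ known):
z* = 2.576 for 99% confidence

Margin of error = z* · σ/√n = 2.576 · 3.6/√232 = 0.61

CI: (45.7 - 0.61, 45.7 + 0.61) = (45.09, 46.31)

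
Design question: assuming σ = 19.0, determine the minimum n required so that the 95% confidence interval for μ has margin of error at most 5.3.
n ≥ 50

For margin E ≤ 5.3:
n ≥ (z* · σ / E)²
n ≥ (1.960 · 19.0 / 5.3)²
n ≥ 49.37

Minimum n = 50 (rounding up)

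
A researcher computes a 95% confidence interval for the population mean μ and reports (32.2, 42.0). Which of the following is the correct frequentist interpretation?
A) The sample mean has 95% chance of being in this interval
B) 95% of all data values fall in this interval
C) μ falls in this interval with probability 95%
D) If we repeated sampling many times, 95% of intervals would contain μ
D

A) Wrong — x̄ is observed and sits in the interval by construction.
B) Wrong — a CI is about the parameter μ, not individual data values.
C) Wrong — μ is fixed; the randomness lives in the interval, not in μ.
D) Correct — this is the frequentist long-run coverage interpretation.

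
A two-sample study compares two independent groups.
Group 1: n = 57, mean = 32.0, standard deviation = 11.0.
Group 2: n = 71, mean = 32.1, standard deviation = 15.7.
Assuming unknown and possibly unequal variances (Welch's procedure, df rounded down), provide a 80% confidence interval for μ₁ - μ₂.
(-3.15, 2.95)

Difference: x̄₁ - x̄₂ = -0.10
SE = √(s₁²/n₁ + s₂²/n₂) = √(11.0²/57 + 15.7²/71) = 2.3653
df = 123.88 → 123 (Welch–Satterthwaite, rounded down)
t* = 1.288

CI: -0.10 ± 1.288 · 2.3653 = -0.10 ± 3.05 = (-3.15, 2.95)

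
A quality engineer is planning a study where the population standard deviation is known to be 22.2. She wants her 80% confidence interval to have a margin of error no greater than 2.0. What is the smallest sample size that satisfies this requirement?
n ≥ 203

For margin E ≤ 2.0:
n ≥ (z* · σ / E)²
n ≥ (1.282 · 22.2 / 2.0)²
n ≥ 202.50

Minimum n = 203 (rounding up)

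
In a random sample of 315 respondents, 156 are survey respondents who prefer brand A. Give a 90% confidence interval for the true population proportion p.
(0.449, 0.542)

Proportion CI:
p̂ = 156/315 = 0.49524
SE = √(p̂(1-p̂)/n) = √(0.49524 · 0.50476 / 315) = 0.02817

z* = 1.645
Margin = z* · SE = 1.645 · 0.02817 = 0.0463

CI: 0.49524 ± 0.0463 = (0.449, 0.542)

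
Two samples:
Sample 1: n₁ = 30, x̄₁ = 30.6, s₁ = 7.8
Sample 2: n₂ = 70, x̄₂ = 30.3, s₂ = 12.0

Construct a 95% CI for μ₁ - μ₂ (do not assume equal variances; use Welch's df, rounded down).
(-3.72, 4.32)

Difference: x̄₁ - x̄₂ = 0.30
SE = √(s₁²/n₁ + s₂²/n₂) = √(7.8²/30 + 12.0²/70) = 2.0212
df = 82.15 → 82 (Welch–Satterthwaite, rounded down)
t* = 1.989

CI: 0.30 ± 1.989 · 2.0212 = 0.30 ± 4.02 = (-3.72, 4.32)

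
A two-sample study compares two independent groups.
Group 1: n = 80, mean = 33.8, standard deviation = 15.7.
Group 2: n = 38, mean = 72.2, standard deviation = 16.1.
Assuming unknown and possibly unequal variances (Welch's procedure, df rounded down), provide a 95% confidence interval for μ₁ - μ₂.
(-44.67, -32.13)

Difference: x̄₁ - x̄₂ = -38.40
SE = √(s₁²/n₁ + s₂²/n₂) = √(15.7²/80 + 16.1²/38) = 3.1468
df = 71.17 → 71 (Welch–Satterthwaite, rounded down)
t* = 1.994

CI: -38.40 ± 1.994 · 3.1468 = -38.40 ± 6.27 = (-44.67, -32.13)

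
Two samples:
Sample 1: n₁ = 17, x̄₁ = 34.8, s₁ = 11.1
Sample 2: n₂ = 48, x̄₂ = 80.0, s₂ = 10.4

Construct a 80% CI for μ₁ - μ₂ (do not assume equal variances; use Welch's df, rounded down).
(-49.25, -41.15)

Difference: x̄₁ - x̄₂ = -45.20
SE = √(s₁²/n₁ + s₂²/n₂) = √(11.1²/17 + 10.4²/48) = 3.0824
df = 26.62 → 26 (Welch–Satterthwaite, rounded down)
t* = 1.315

CI: -45.20 ± 1.315 · 3.0824 = -45.20 ± 4.05 = (-49.25, -41.15)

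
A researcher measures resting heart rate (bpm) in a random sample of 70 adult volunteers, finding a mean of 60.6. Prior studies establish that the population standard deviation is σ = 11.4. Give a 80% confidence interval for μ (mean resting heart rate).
(58.85, 62.35)

z-interval (σ known):
z* = 1.282 for 80% confidence

Margin of error = z* · σ/√n = 1.282 · 11.4/√70 = 1.75

CI: (60.6 - 1.75, 60.6 + 1.75) = (58.85, 62.35)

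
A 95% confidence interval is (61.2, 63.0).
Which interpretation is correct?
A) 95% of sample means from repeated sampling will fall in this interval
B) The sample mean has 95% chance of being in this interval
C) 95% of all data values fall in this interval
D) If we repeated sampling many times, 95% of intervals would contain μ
D

A) Wrong — coverage applies to intervals containing μ, not to future x̄ values.
B) Wrong — x̄ is observed and sits in the interval by construction.
C) Wrong — a CI is about the parameter μ, not individual data values.
D) Correct — this is the frequentist long-run coverage interpretation.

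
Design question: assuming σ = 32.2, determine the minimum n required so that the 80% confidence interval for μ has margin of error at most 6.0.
n ≥ 48

For margin E ≤ 6.0:
n ≥ (z* · σ / E)²
n ≥ (1.282 · 32.2 / 6.0)²
n ≥ 47.34

Minimum n = 48 (rounding up)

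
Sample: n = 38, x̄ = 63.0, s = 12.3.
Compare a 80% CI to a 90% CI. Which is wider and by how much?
90% CI is wider by 1.52

df = 37
80% CI: t* = 1.305, (60.40, 65.60), width = 2 · t* · s/√n = 5.21
90% CI: t* = 1.687, (59.63, 66.37), width = 2 · t* · s/√n = 6.73

The 90% CI is wider by 6.73 - 5.21 = 1.52.
Higher confidence requires a wider interval.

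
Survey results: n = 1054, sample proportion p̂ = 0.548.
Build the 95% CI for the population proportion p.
(0.518, 0.578)

Proportion CI:
SE = √(p̂(1-p̂)/n) = √(0.548 · 0.452 / 1054) = 0.01533

z* = 1.960
Margin = z* · SE = 1.960 · 0.01533 = 0.0300

CI: 0.548 ± 0.0300 = (0.518, 0.578)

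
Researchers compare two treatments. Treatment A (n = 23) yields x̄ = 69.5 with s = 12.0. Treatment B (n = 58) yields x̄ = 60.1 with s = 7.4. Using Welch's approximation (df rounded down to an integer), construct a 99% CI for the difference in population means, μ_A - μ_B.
(1.98, 16.82)

Difference: x̄₁ - x̄₂ = 9.40
SE = √(s₁²/n₁ + s₂²/n₂) = √(12.0²/23 + 7.4²/58) = 2.6842
df = 28.88 → 28 (Welch–Satterthwaite, rounded down)
t* = 2.763

CI: 9.40 ± 2.763 · 2.6842 = 9.40 ± 7.42 = (1.98, 16.82)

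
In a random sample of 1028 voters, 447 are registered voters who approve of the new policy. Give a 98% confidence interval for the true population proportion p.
(0.399, 0.471)

Proportion CI:
p̂ = 447/1028 = 0.43482
SE = √(p̂(1-p̂)/n) = √(0.43482 · 0.56518 / 1028) = 0.01546

z* = 2.326
Margin = z* · SE = 2.326 · 0.01546 = 0.0360

CI: 0.43482 ± 0.0360 = (0.399, 0.471)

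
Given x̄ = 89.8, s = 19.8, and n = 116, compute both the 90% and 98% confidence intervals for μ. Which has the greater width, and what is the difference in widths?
98% CI is wider by 2.57

df = 115
90% CI: t* = 1.658, (86.75, 92.85), width = 2 · t* · s/√n = 6.10
98% CI: t* = 2.359, (85.46, 94.14), width = 2 · t* · s/√n = 8.67

The 98% CI is wider by 8.67 - 6.10 = 2.57.
Higher confidence requires a wider interval.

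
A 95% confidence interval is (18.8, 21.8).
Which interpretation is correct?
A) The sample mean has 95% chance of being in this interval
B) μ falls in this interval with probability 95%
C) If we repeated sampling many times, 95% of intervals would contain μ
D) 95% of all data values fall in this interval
C

A) Wrong — x̄ is observed and sits in the interval by construction.
B) Wrong — μ is fixed; the randomness lives in the interval, not in μ.
C) Correct — this is the frequentist long-run coverage interpretation.
D) Wrong — a CI is about the parameter μ, not individual data values.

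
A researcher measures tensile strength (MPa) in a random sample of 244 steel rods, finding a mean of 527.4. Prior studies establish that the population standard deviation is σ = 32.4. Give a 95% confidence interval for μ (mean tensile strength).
(523.33, 531.47)

z-interval (σ known):
z* = 1.960 for 95% confidence

Margin of error = z* · σ/√n = 1.960 · 32.4/√244 = 4.07

CI: (527.4 - 4.07, 527.4 + 4.07) = (523.33, 531.47)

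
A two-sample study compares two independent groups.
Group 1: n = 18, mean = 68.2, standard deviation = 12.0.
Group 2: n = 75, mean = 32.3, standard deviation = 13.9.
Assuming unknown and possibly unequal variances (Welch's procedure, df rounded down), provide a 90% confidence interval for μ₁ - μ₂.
(30.37, 41.43)

Difference: x̄₁ - x̄₂ = 35.90
SE = √(s₁²/n₁ + s₂²/n₂) = √(12.0²/18 + 13.9²/75) = 3.2521
df = 29.02 → 29 (Welch–Satterthwaite, rounded down)
t* = 1.699

CI: 35.90 ± 1.699 · 3.2521 = 35.90 ± 5.53 = (30.37, 41.43)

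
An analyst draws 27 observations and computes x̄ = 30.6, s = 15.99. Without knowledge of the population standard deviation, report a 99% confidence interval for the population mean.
(22.05, 39.15)

t-interval (σ unknown):
df = n - 1 = 26
t* = 2.779 for 99% confidence

Margin of error = t* · s/√n = 2.779 · 15.99/√27 = 8.55

CI: (22.05, 39.15)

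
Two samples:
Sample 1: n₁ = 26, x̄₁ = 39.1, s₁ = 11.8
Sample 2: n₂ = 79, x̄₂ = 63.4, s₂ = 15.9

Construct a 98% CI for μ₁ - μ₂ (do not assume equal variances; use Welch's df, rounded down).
(-31.30, -17.30)

Difference: x̄₁ - x̄₂ = -24.30
SE = √(s₁²/n₁ + s₂²/n₂) = √(11.8²/26 + 15.9²/79) = 2.9250
df = 57.25 → 57 (Welch–Satterthwaite, rounded down)
t* = 2.394

CI: -24.30 ± 2.394 · 2.9250 = -24.30 ± 7.00 = (-31.30, -17.30)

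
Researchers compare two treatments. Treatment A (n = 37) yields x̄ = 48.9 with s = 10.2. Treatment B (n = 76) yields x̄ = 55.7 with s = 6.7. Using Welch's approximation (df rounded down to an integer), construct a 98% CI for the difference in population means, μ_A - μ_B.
(-11.23, -2.37)

Difference: x̄₁ - x̄₂ = -6.80
SE = √(s₁²/n₁ + s₂²/n₂) = √(10.2²/37 + 6.7²/76) = 1.8446
df = 51.62 → 51 (Welch–Satterthwaite, rounded down)
t* = 2.402

CI: -6.80 ± 2.402 · 1.8446 = -6.80 ± 4.43 = (-11.23, -2.37)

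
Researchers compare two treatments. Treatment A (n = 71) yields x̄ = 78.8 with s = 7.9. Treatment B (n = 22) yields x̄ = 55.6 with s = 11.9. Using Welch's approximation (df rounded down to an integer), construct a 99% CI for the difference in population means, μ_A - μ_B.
(15.68, 30.72)

Difference: x̄₁ - x̄₂ = 23.20
SE = √(s₁²/n₁ + s₂²/n₂) = √(7.9²/71 + 11.9²/22) = 2.7048
df = 26.98 → 26 (Welch–Satterthwaite, rounded down)
t* = 2.779

CI: 23.20 ± 2.779 · 2.7048 = 23.20 ± 7.52 = (15.68, 30.72)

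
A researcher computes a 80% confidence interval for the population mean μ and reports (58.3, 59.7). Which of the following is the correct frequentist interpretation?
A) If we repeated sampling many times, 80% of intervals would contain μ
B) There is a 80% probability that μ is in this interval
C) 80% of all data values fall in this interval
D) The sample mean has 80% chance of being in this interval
A

A) Correct — this is the frequentist long-run coverage interpretation.
B) Wrong — μ is fixed; the randomness lives in the interval, not in μ.
C) Wrong — a CI is about the parameter μ, not individual data values.
D) Wrong — x̄ is observed and sits in the interval by construction.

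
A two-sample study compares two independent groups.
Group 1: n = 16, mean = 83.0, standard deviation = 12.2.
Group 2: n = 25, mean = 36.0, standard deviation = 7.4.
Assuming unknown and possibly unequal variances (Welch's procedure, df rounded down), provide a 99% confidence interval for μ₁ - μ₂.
(37.44, 56.56)

Difference: x̄₁ - x̄₂ = 47.00
SE = √(s₁²/n₁ + s₂²/n₂) = √(12.2²/16 + 7.4²/25) = 3.3901
df = 22.13 → 22 (Welch–Satterthwaite, rounded down)
t* = 2.819

CI: 47.00 ± 2.819 · 3.3901 = 47.00 ± 9.56 = (37.44, 56.56)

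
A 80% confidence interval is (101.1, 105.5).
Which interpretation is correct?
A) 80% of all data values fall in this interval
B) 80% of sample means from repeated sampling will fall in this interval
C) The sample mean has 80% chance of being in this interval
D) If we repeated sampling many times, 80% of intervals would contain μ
D

A) Wrong — a CI is about the parameter μ, not individual data values.
B) Wrong — coverage applies to intervals containing μ, not to future x̄ values.
C) Wrong — x̄ is observed and sits in the interval by construction.
D) Correct — this is the frequentist long-run coverage interpretation.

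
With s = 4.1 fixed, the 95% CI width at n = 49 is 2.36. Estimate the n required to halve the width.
n ≈ 196

CI width ∝ 1/√n
To reduce width by factor 2, need √n to grow by 2 → need 2² = 4 times as many samples.

Current: n = 49, width = 2.36
New: n = 196, width ≈ 1.16

Width reduced by factor of 2.36/1.16 = 2.03.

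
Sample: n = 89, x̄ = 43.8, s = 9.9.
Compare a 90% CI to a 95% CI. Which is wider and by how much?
95% CI is wider by 0.68

df = 88
90% CI: t* = 1.662, (42.06, 45.54), width = 2 · t* · s/√n = 3.49
95% CI: t* = 1.987, (41.71, 45.89), width = 2 · t* · s/√n = 4.17

The 95% CI is wider by 4.17 - 3.49 = 0.68.
Higher confidence requires a wider interval.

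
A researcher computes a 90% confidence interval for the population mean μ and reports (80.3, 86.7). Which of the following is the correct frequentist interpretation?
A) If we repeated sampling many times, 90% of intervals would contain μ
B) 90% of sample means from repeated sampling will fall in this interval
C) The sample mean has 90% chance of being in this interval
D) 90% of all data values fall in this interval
A

A) Correct — this is the frequentist long-run coverage interpretation.
B) Wrong — coverage applies to intervals containing μ, not to future x̄ values.
C) Wrong — x̄ is observed and sits in the interval by construction.
D) Wrong — a CI is about the parameter μ, not individual data values.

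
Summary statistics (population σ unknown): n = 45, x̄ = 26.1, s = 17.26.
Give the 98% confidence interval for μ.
(19.89, 32.31)

t-interval (σ unknown):
df = n - 1 = 44
t* = 2.414 for 98% confidence

Margin of error = t* · s/√n = 2.414 · 17.26/√45 = 6.21

CI: (19.89, 32.31)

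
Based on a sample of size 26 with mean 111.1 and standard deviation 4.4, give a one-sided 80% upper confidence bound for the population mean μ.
μ ≤ 111.84

Upper bound (one-sided):
t* = 0.856 (one-sided for 80%)
Upper bound = x̄ + t* · s/√n = 111.1 + 0.856 · 4.4/√26 = 111.84

We are 80% confident that μ ≤ 111.84.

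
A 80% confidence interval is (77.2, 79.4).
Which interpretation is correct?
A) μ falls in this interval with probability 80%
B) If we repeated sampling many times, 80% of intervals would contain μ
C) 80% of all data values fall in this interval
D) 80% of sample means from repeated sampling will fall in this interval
B

A) Wrong — μ is fixed; the randomness lives in the interval, not in μ.
B) Correct — this is the frequentist long-run coverage interpretation.
C) Wrong — a CI is about the parameter μ, not individual data values.
D) Wrong — coverage applies to intervals containing μ, not to future x̄ values.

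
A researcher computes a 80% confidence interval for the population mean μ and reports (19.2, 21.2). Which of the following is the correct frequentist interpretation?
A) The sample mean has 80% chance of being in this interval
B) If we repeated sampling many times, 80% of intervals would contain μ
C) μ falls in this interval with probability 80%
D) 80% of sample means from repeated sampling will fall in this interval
B

A) Wrong — x̄ is observed and sits in the interval by construction.
B) Correct — this is the frequentist long-run coverage interpretation.
C) Wrong — μ is fixed; the randomness lives in the interval, not in μ.
D) Wrong — coverage applies to intervals containing μ, not to future x̄ values.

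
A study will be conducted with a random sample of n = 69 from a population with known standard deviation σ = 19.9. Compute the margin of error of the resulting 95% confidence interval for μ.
Margin of error = 4.70

Margin of error = z* · σ/√n
= 1.960 · 19.9/√69
= 1.960 · 19.9/8.3066
= 4.70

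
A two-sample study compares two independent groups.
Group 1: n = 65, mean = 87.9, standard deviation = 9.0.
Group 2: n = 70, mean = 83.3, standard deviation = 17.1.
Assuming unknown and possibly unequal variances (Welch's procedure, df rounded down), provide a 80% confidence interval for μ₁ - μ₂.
(1.60, 7.60)

Difference: x̄₁ - x̄₂ = 4.60
SE = √(s₁²/n₁ + s₂²/n₂) = √(9.0²/65 + 17.1²/70) = 2.3288
df = 106.13 → 106 (Welch–Satterthwaite, rounded down)
t* = 1.290

CI: 4.60 ± 1.290 · 2.3288 = 4.60 ± 3.00 = (1.60, 7.60)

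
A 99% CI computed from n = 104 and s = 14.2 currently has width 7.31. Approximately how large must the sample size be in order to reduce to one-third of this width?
n ≈ 936

CI width ∝ 1/√n
To reduce width by factor 3, need √n to grow by 3 → need 3² = 9 times as many samples.

Current: n = 104, width = 7.31
New: n = 936, width ≈ 2.40

Width reduced by factor of 7.31/2.40 = 3.05.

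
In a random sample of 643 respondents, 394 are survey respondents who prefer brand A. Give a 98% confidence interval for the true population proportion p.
(0.568, 0.657)

Proportion CI:
p̂ = 394/643 = 0.61275
SE = √(p̂(1-p̂)/n) = √(0.61275 · 0.38725 / 643) = 0.01921

z* = 2.326
Margin = z* · SE = 2.326 · 0.01921 = 0.0447

CI: 0.61275 ± 0.0447 = (0.568, 0.657)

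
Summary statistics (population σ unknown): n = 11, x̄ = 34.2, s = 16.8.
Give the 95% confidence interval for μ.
(22.91, 45.49)

t-interval (σ unknown):
df = n - 1 = 10
t* = 2.228 for 95% confidence

Margin of error = t* · s/√n = 2.228 · 16.8/√11 = 11.29

CI: (22.91, 45.49)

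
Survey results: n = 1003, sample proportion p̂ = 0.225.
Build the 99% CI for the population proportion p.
(0.191, 0.259)

Proportion CI:
SE = √(p̂(1-p̂)/n) = √(0.225 · 0.775 / 1003) = 0.01319

z* = 2.576
Margin = z* · SE = 2.576 · 0.01319 = 0.0340

CI: 0.225 ± 0.0340 = (0.191, 0.259)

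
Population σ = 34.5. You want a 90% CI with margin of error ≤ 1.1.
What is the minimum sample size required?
n ≥ 2662

For margin E ≤ 1.1:
n ≥ (z* · σ / E)²
n ≥ (1.645 · 34.5 / 1.1)²
n ≥ 2661.86

Minimum n = 2662 (rounding up)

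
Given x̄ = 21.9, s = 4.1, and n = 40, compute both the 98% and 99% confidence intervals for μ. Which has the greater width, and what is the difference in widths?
99% CI is wider by 0.36

df = 39
98% CI: t* = 2.426, (20.33, 23.47), width = 2 · t* · s/√n = 3.15
99% CI: t* = 2.708, (20.14, 23.66), width = 2 · t* · s/√n = 3.51

The 99% CI is wider by 3.51 - 3.15 = 0.36.
Higher confidence requires a wider interval.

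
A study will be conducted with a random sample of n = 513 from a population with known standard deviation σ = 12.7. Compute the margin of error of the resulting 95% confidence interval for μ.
Margin of error = 1.10

Margin of error = z* · σ/√n
= 1.960 · 12.7/√513
= 1.960 · 12.7/22.6495
= 1.10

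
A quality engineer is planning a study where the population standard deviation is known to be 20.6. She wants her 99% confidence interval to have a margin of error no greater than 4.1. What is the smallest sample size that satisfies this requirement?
n ≥ 168

For margin E ≤ 4.1:
n ≥ (z* · σ / E)²
n ≥ (2.576 · 20.6 / 4.1)²
n ≥ 167.52

Minimum n = 168 (rounding up)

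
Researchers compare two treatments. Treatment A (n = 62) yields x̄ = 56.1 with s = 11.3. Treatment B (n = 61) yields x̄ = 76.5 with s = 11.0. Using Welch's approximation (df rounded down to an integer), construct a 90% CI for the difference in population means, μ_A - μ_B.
(-23.73, -17.07)

Difference: x̄₁ - x̄₂ = -20.40
SE = √(s₁²/n₁ + s₂²/n₂) = √(11.3²/62 + 11.0²/61) = 2.0108
df = 120.99 → 120 (Welch–Satterthwaite, rounded down)
t* = 1.658

CI: -20.40 ± 1.658 · 2.0108 = -20.40 ± 3.33 = (-23.73, -17.07)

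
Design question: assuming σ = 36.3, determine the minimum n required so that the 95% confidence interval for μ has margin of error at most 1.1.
n ≥ 4184

For margin E ≤ 1.1:
n ≥ (z* · σ / E)²
n ≥ (1.960 · 36.3 / 1.1)²
n ≥ 4183.50

Minimum n = 4184 (rounding up)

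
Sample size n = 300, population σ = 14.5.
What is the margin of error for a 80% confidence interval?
Margin of error = 1.07

Margin of error = z* · σ/√n
= 1.282 · 14.5/√300
= 1.282 · 14.5/17.3205
= 1.07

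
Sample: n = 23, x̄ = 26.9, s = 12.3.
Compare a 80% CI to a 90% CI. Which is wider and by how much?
90% CI is wider by 2.03

df = 22
80% CI: t* = 1.321, (23.51, 30.29), width = 2 · t* · s/√n = 6.78
90% CI: t* = 1.717, (22.50, 31.30), width = 2 · t* · s/√n = 8.81

The 90% CI is wider by 8.81 - 6.78 = 2.03.
Higher confidence requires a wider interval.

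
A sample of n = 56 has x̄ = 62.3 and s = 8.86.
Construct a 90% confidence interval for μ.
(60.32, 64.28)

t-interval (σ unknown):
df = n - 1 = 55
t* = 1.673 for 90% confidence

Margin of error = t* · s/√n = 1.673 · 8.86/√56 = 1.98

CI: (60.32, 64.28)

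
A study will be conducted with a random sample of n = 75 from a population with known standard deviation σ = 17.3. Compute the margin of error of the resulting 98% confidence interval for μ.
Margin of error = 4.65

Margin of error = z* · σ/√n
= 2.326 · 17.3/√75
= 2.326 · 17.3/8.6603
= 4.65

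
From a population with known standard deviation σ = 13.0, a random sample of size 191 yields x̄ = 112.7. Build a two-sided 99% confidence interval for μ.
(110.28, 115.12)

z-interval (σ known):
z* = 2.576 for 99% confidence

Margin of error = z* · σ/√n = 2.576 · 13.0/√191 = 2.42

CI: (112.7 - 2.42, 112.7 + 2.42) = (110.28, 115.12)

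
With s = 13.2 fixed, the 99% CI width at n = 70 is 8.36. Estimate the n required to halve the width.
n ≈ 280

CI width ∝ 1/√n
To reduce width by factor 2, need √n to grow by 2 → need 2² = 4 times as many samples.

Current: n = 70, width = 8.36
New: n = 280, width ≈ 4.09

Width reduced by factor of 8.36/4.09 = 2.04.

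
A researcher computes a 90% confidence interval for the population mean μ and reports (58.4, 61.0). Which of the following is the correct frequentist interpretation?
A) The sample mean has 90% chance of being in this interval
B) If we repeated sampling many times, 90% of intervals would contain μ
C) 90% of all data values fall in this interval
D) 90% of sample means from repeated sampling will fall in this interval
B

A) Wrong — x̄ is observed and sits in the interval by construction.
B) Correct — this is the frequentist long-run coverage interpretation.
C) Wrong — a CI is about the parameter μ, not individual data values.
D) Wrong — coverage applies to intervals containing μ, not to future x̄ values.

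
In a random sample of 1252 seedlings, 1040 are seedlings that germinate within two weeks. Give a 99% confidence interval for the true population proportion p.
(0.803, 0.858)

Proportion CI:
p̂ = 1040/1252 = 0.83067
SE = √(p̂(1-p̂)/n) = √(0.83067 · 0.16933 / 1252) = 0.01060

z* = 2.576
Margin = z* · SE = 2.576 · 0.01060 = 0.0273

CI: 0.83067 ± 0.0273 = (0.803, 0.858)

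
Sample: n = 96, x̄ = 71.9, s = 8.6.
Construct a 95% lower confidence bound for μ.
μ ≥ 70.44

Lower bound (one-sided):
t* = 1.661 (one-sided for 95%)
Lower bound = x̄ - t* · s/√n = 71.9 - 1.661 · 8.6/√96 = 70.44

We are 95% confident that μ ≥ 70.44.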